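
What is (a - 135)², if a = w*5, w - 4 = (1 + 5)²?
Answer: 4225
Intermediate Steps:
w = 40 (w = 4 + (1 + 5)² = 4 + 6² = 4 + 36 = 40)
a = 200 (a = 40*5 = 200)
(a - 135)² = (200 - 135)² = 65² = 4225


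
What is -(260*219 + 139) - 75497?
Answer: -132576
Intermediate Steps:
-(260*219 + 139) - 75497 = -(56940 + 139) - 75497 = -1*57079 - 75497 = -57079 - 75497 = -132576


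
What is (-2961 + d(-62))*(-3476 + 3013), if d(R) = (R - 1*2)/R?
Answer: 42484417/31 ≈ 1.3705e+6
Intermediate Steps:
d(R) = (-2 + R)/R (d(R) = (R - 2)/R = (-2 + R)/R)
(-2961 + d(-62))*(-3476 + 3013) = (-2961 + (-2 - 62)/(-62))*(-3476 + 3013) = (-2961 - 1/62*(-64))*(-463) = (-2961 + 32/31)*(-463) = -91759/31*(-463) = 42484417/31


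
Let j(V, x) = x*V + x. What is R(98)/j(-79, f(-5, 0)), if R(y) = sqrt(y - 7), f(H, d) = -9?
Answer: sqrt(91)/702 ≈ 0.013589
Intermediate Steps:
R(y) = sqrt(-7 + y)
j(V, x) = x + V*x (j(V, x) = V*x + x = x + V*x)
R(98)/j(-79, f(-5, 0)) = sqrt(-7 + 98)/((-9*(1 - 79))) = sqrt(91)/((-9*(-78))) = sqrt(91)/702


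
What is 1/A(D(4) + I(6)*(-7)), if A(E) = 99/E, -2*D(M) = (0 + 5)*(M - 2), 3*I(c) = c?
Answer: -19/99 ≈ -0.19192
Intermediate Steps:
I(c) = c/3
D(M) = 5 - 5*M/2 (D(M) = -(0 + 5)*(M - 2)/2 = -5*(-2 + M)/2 = -(-10 + 5*M)/2 = 5 - 5*M/2)
1/A(D(4) + I(6)*(-7)) = 1/(99/((5 - 5/2*4) + ((⅓)*6)*(-7))) = 1/(99/((5 - 10) + 2*(-7))) = 1/(99/(-5 - 14)) = 1/(99/(-19)) = 1/(99*(-1/19)) = 1/(-99/19) = -19/99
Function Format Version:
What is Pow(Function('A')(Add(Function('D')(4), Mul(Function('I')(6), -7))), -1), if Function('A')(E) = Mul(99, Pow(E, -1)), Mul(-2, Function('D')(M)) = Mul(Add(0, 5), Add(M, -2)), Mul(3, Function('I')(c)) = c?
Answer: Rational(-19, 99) ≈ -0.19192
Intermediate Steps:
Function('I')(c) = Mul(Rational(1, 3), c)
Function('D')(M) = Add(5, Mul(Rational(-5, 2), M)) (Function('D')(M) = Mul(Rational(-1, 2), Mul(Add(0, 5), Add(M, -2))) = Mul(Rational(-1, 2), Mul(5, Add(-2, M))) = Mul(Rational(-1, 2), Add(-10, Mul(5, M))) = Add(5, Mul(Rational(-5, 2), M)))
Pow(Function('A')(Add(Function('D')(4), Mul(Function('I')(6), -7))), -1) = Pow(Mul(99, Pow(Add(Add(5, Mul(Rational(-5, 2), 4)), Mul(Mul(Rational(1, 3), 6), -7)), -1)), -1) = Pow(Mul(99, Pow(Add(Add(5, -10), Mul(2, -7)), -1)), -1) = Pow(Mul(99, Pow(Add(-5, -14), -1)), -1) = Pow(Mul(99, Pow(-19, -1)), -1) = Pow(Mul(99, Rational(-1, 19)), -1) = Pow(Rational(-99, 19), -1) = Rational(-19, 99)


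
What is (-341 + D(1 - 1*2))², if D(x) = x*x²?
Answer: 116964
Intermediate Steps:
D(x) = x³
(-341 + D(1 - 1*2))² = (-341 + (1 - 1*2)³)² = (-341 + (1 - 2)³)² = (-341 + (-1)³)² = (-341 - 1)² = (-342)² = 116964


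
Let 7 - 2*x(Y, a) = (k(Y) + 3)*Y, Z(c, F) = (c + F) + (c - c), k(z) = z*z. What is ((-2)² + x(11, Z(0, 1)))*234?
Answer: -157833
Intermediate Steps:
k(z) = z²
Z(c, F) = F + c (Z(c, F) = (F + c) + 0 = F + c)
x(Y, a) = 7/2 - Y*(3 + Y²)/2 (x(Y, a) = 7/2 - (Y² + 3)*Y/2 = 7/2 - (3 + Y²)*Y/2 = 7/2 - Y*(3 + Y²)/2)
((-2)² + x(11, Z(0, 1)))*234 = ((-2)² + (7/2 - 3/2*11 - ½*11³))*234 = (4 + (7/2 - 33/2 - ½*1331))*234 = (4 + (7/2 - 33/2 - 1331/2))*234 = (4 - 1357/2)*234 = -1349/2*234 = -157833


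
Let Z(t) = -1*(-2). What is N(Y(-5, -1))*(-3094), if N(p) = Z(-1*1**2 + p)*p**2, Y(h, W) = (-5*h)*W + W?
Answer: -4183088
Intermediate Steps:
Y(h, W) = W - 5*W*h (Y(h, W) = -5*W*h + W = W - 5*W*h)
Z(t) = 2
N(p) = 2*p**2
N(Y(-5, -1))*(-3094) = (2*(-(1 - 5*(-5)))**2)*(-3094) = (2*(-(1 + 25))**2)*(-3094) = (2*(-1*26)**2)*(-3094) = (2*(-26)**2)*(-3094) = (2*676)*(-3094) = 1352*(-3094) = -4183088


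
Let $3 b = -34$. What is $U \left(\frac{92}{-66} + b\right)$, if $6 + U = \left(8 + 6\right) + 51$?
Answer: $- \frac{8260}{11} \approx -750.91$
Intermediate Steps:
$U = 59$ ($U = -6 + \left(\left(8 + 6\right) + 51\right) = -6 + \left(14 + 51\right) = -6 + 65 = 59$)
$b = - \frac{34}{3}$ ($b = \frac{1}{3} \left(-34\right) = - \frac{34}{3} \approx -11.333$)
$U \left(\frac{92}{-66} + b\right) = 59 \left(\frac{92}{-66} - \frac{34}{3}\right) = 59 \left(92 \left(- \frac{1}{66}\right) - \frac{34}{3}\right) = 59 \left(- \frac{46}{33} - \frac{34}{3}\right) = 59 \left(- \frac{140}{11}\right) = - \frac{8260}{11}$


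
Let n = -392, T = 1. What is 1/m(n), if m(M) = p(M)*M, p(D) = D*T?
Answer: 1/153664 ≈ 6.5077e-6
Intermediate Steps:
p(D) = D (p(D) = D*1 = D)
m(M) = M² (m(M) = M*M = M²)
1/m(n) = 1/((-392)²) = 1/153664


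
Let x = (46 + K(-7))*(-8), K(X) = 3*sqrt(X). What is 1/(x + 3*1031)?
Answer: 2725/7429657 + 24*I*sqrt(7)/7429657 ≈ 0.00036677 + 8.5466e-6*I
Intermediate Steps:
x = -368 - 24*I*sqrt(7) (x = (46 + 3*sqrt(-7))*(-8) = (46 + 3*(I*sqrt(7)))*(-8) = (46 + 3*I*sqrt(7))*(-8) = -368 - 24*I*sqrt(7) ≈ -368.0 - 63.498*I)
1/(x + 3*1031) = 1/((-368 - 24*I*sqrt(7)) + 3*1031) = 1/((-368 - 24*I*sqrt(7)) + 3093) = 1/(2725 - 24*I*sqrt(7))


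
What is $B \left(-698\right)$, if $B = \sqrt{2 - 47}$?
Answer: $- 2094 i \sqrt{5} \approx - 4682.3 i$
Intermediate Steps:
$B = 3 i \sqrt{5}$ ($B = \sqrt{-45} = 3 i \sqrt{5} \approx 6.7082 i$)
$B \left(-698\right) = 3 i \sqrt{5} \left(-698\right) = - 2094 i \sqrt{5}$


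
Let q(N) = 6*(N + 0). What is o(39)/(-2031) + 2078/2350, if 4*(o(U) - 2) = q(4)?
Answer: 2100809/2386425 ≈ 0.88032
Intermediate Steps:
q(N) = 6*N
o(U) = 8 (o(U) = 2 + (6*4)/4 = 2 + (1/4)*24 = 2 + 6 = 8)
o(39)/(-2031) + 2078/2350 = 8/(-2031) + 2078/2350 = 8*(-1/2031) + 2078*(1/2350) = -8/2031 + 1039/1175 = 2100809/2386425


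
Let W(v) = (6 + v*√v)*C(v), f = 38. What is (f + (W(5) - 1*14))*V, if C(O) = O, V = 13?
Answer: 702 + 325*√5 ≈ 1428.7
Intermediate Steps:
W(v) = v*(6 + v^(3/2)) (W(v) = (6 + v*√v)*v = (6 + v^(3/2))*v = v*(6 + v^(3/2)))
(f + (W(5) - 1*14))*V = (38 + (5*(6 + 5^(3/2)) - 1*14))*13 = (38 + (5*(6 + 5*√5) - 14))*13 = (38 + ((30 + 25*√5) - 14))*13 = (38 + (16 + 25*√5))*13 = (54 + 25*√5)*13 = 702 + 325*√5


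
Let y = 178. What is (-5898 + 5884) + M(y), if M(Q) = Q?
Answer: 164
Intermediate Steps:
(-5898 + 5884) + M(y) = (-5898 + 5884) + 178 = -14 + 178 = 164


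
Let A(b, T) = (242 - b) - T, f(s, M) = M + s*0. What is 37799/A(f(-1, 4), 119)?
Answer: 37799/119 ≈ 317.64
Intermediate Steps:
f(s, M) = M (f(s, M) = M + 0 = M)
A(b, T) = 242 - T - b
37799/A(f(-1, 4), 119) = 37799/(242 - 1*119 - 1*4) = 37799/(242 - 119 - 4) = 37799/119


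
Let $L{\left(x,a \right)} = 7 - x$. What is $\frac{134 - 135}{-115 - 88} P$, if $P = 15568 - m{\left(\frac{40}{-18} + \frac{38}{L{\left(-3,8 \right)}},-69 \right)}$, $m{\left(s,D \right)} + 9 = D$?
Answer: $\frac{15646}{203} \approx 77.074$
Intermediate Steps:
$m{\left(s,D \right)} = -9 + D$
$P = 15646$ ($P = 15568 - \left(-9 - 69\right) = 15568 - -78 = 15568 + 78 = 15646$)
$\frac{134 - 135}{-115 - 88} P = \frac{134 - 135}{-115 - 88} \cdot 15646 = - \frac{1}{-203} \cdot 15646 = \left(-1\right) \left(- \frac{1}{203}\right) 15646 = \frac{1}{203} \cdot 15646 = \frac{15646}{203}$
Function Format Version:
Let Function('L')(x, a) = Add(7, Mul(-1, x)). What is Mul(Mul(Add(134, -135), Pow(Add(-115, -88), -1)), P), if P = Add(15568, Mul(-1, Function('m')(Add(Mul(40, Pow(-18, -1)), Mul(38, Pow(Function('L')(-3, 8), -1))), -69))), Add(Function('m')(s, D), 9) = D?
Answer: Rational(15646, 203) ≈ 77.074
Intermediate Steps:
Function('m')(s, D) = Add(-9, D)
P = 15646 (P = Add(15568, Mul(-1, Add(-9, -69))) = Add(15568, Mul(-1, -78)) = Add(15568, 78) = 15646)
Mul(Mul(Add(134, -135), Pow(Add(-115, -88), -1)), P) = Mul(Mul(Add(134, -135), Pow(Add(-115, -88), -1)), 15646) = Mul(Mul(-1, Pow(-203, -1)), 15646) = Mul(Mul(-1, Rational(-1, 203)), 15646) = Mul(Rational(1, 203), 15646) = Rational(15646, 203)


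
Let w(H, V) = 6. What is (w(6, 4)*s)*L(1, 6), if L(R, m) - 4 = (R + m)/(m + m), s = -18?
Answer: -495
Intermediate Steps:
L(R, m) = 4 + (R + m)/(2*m) (L(R, m) = 4 + (R + m)/(m + m) = 4 + (R + m)/((2*m)) = 4 + (R + m)*(1/(2*m)) = 4 + (R + m)/(2*m))
(w(6, 4)*s)*L(1, 6) = (6*(-18))*((½)*(1 + 9*6)/6) = -54*(1 + 54)/6 = -54*55/6 = -108*55/12 = -495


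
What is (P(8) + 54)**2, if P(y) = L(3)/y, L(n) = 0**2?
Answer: 2916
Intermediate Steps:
L(n) = 0
P(y) = 0 (P(y) = 0/y = 0)
(P(8) + 54)**2 = (0 + 54)**2 = 54**2 = 2916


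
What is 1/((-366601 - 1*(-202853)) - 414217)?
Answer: -1/577965 ≈ -1.7302e-6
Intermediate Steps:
1/((-366601 - 1*(-202853)) - 414217) = 1/((-366601 + 202853) - 414217) = 1/(-163748 - 414217) = 1/(-577965) = -1/577965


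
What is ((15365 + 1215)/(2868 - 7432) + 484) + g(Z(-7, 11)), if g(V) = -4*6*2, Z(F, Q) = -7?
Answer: 493331/1141 ≈ 432.37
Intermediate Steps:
g(V) = -48 (g(V) = -24*2 = -48)
((15365 + 1215)/(2868 - 7432) + 484) + g(Z(-7, 11)) = ((15365 + 1215)/(2868 - 7432) + 484) - 48 = (16580/(-4564) + 484) - 48 = (16580*(-1/4564) + 484) - 48 = (-4145/1141 + 484) - 48 = 548099/1141 - 48 = 493331/1141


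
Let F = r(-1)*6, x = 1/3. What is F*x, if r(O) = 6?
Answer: 12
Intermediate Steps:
x = ⅓ ≈ 0.33333
F = 36 (F = 6*6 = 36)
F*x = 36*(⅓) = 12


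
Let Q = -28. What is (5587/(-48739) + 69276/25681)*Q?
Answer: -1483983116/20519119 ≈ -72.322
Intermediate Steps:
(5587/(-48739) + 69276/25681)*Q = (5587/(-48739) + 69276/25681)*(-28) = (5587*(-1/48739) + 69276*(1/25681))*(-28) = (-5587/48739 + 69276/25681)*(-28) = (52999397/20519119)*(-28) = -1483983116/20519119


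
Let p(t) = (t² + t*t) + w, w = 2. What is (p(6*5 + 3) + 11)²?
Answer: 4800481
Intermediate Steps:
p(t) = 2 + 2*t² (p(t) = (t² + t*t) + 2 = (t² + t²) + 2 = 2*t² + 2 = 2 + 2*t²)
(p(6*5 + 3) + 11)² = ((2 + 2*(6*5 + 3)²) + 11)² = ((2 + 2*(30 + 3)²) + 11)² = ((2 + 2*33²) + 11)² = ((2 + 2*1089) + 11)² = ((2 + 2178) + 11)² = (2180 + 11)² = 2191² = 4800481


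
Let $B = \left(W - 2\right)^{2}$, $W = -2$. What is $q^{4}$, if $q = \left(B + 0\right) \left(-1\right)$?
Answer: $65536$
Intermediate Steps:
$B = 16$ ($B = \left(-2 - 2\right)^{2} = \left(-4\right)^{2} = 16$)
$q = -16$ ($q = \left(16 + 0\right) \left(-1\right) = 16 \left(-1\right) = -16$)
$q^{4} = \left(-16\right)^{4} = 65536$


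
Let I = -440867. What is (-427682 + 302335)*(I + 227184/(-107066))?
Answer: 2958320401080941/53533 ≈ 5.5262e+10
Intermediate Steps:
(-427682 + 302335)*(I + 227184/(-107066)) = (-427682 + 302335)*(-440867 + 227184/(-107066)) = -125347*(-440867 + 227184*(-1/107066)) = -125347*(-440867 - 113592/53533) = -125347*(-23601046703/53533) = 2958320401080941/53533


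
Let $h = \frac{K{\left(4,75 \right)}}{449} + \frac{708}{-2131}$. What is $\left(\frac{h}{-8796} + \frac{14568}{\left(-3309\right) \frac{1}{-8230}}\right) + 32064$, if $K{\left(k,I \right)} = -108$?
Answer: $\frac{52833601908021354}{773587204681} \approx 68297.0$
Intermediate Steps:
$h = - \frac{548040}{956819}$ ($h = - \frac{108}{449} + \frac{708}{-2131} = \left(-108\right) \frac{1}{449} + 708 \left(- \frac{1}{2131}\right) = - \frac{108}{449} - \frac{708}{2131} = - \frac{548040}{956819} \approx -0.57277$)
$\left(\frac{h}{-8796} + \frac{14568}{\left(-3309\right) \frac{1}{-8230}}\right) + 32064 = \left(- \frac{548040}{956819 \left(-8796\right)} + \frac{14568}{\left(-3309\right) \frac{1}{-8230}}\right) + 32064 = \left(\left(- \frac{548040}{956819}\right) \left(- \frac{1}{8796}\right) + \frac{14568}{\left(-3309\right) \left(- \frac{1}{8230}\right)}\right) + 32064 = \left(\frac{45670}{701348327} + \frac{14568}{\frac{3309}{8230}}\right) + 32064 = \left(\frac{45670}{701348327} + 14568 \cdot \frac{8230}{3309}\right) + 32064 = \left(\frac{45670}{701348327} + \frac{39964880}{1103}\right) + 32064 = \frac{28029301777129770}{773587204681} + 32064 = \frac{52833601908021354}{773587204681}$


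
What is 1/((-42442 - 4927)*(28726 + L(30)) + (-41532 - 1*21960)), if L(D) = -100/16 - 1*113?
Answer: -4/5420546531 ≈ -7.3793e-10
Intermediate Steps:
L(D) = -477/4 (L(D) = -100*1/16 - 113 = -25/4 - 113 = -477/4)
1/((-42442 - 4927)*(28726 + L(30)) + (-41532 - 1*21960)) = 1/((-42442 - 4927)*(28726 - 477/4) + (-41532 - 1*21960)) = 1/(-47369*114427/4 + (-41532 - 21960)) = 1/(-5420292563/4 - 63492) = 1/(-5420546531/4) = -4/5420546531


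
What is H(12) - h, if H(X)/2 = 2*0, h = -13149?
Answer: 13149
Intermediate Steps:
H(X) = 0 (H(X) = 2*(2*0) = 2*0 = 0)
H(12) - h = 0 - 1*(-13149) = 0 + 13149 = 13149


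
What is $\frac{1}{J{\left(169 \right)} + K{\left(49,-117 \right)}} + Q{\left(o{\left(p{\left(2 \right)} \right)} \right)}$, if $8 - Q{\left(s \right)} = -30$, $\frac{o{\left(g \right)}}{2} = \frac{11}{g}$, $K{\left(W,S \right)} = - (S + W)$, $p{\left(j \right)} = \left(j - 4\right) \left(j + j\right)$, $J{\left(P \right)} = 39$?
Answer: $\frac{4067}{107} \approx 38.009$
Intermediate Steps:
$p{\left(j \right)} = 2 j \left(-4 + j\right)$ ($p{\left(j \right)} = \left(-4 + j\right) 2 j = 2 j \left(-4 + j\right)$)
$K{\left(W,S \right)} = - S - W$
$o{\left(g \right)} = \frac{22}{g}$ ($o{\left(g \right)} = 2 \frac{11}{g} = \frac{22}{g}$)
$Q{\left(s \right)} = 38$ ($Q{\left(s \right)} = 8 - -30 = 8 + 30 = 38$)
$\frac{1}{J{\left(169 \right)} + K{\left(49,-117 \right)}} + Q{\left(o{\left(p{\left(2 \right)} \right)} \right)} = \frac{1}{39 - -68} + 38 = \frac{1}{39 + \left(117 - 49\right)} + 38 = \frac{1}{39 + 68} + 38 = \frac{1}{107} + 38 = \frac{4067}{107}$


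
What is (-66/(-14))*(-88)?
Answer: -2904/7 ≈ -414.86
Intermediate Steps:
(-66/(-14))*(-88) = -1/14*(-66)*(-88) = (33/7)*(-88) = -2904/7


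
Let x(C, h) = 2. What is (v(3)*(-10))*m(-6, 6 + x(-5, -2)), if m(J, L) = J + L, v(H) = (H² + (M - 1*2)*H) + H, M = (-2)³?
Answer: 360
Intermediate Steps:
M = -8
v(H) = H² - 9*H (v(H) = (H² + (-8 - 1*2)*H) + H = (H² + (-8 - 2)*H) + H = (H² - 10*H) + H = H² - 9*H)
(v(3)*(-10))*m(-6, 6 + x(-5, -2)) = ((3*(-9 + 3))*(-10))*(-6 + (6 + 2)) = ((3*(-6))*(-10))*(-6 + 8) = -18*(-10)*2 = 180*2 = 360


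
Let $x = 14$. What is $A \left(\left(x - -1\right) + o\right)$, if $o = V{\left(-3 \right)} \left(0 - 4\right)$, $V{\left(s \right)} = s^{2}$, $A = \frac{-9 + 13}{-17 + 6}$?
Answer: $\frac{84}{11} \approx 7.6364$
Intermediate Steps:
$A = - \frac{4}{11}$ ($A = \frac{4}{-11} = 4 \left(- \frac{1}{11}\right) = - \frac{4}{11} \approx -0.36364$)
$o = -36$ ($o = \left(-3\right)^{2} \left(0 - 4\right) = 9 \left(-4\right) = -36$)
$A \left(\left(x - -1\right) + o\right) = - \frac{4 \left(\left(14 - -1\right) - 36\right)}{11} = - \frac{4 \left(\left(14 + 1\right) - 36\right)}{11} = - \frac{4 \left(15 - 36\right)}{11} = \left(- \frac{4}{11}\right) \left(-21\right) = \frac{84}{11}$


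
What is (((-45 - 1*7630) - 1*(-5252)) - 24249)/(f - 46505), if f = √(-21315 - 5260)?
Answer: 15504767/27034270 + 1667*I*√1063/27034270 ≈ 0.57352 + 0.0020104*I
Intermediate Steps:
f = 5*I*√1063 (f = √(-26575) = 5*I*√1063 ≈ 163.02*I)
(((-45 - 1*7630) - 1*(-5252)) - 24249)/(f - 46505) = (((-45 - 1*7630) - 1*(-5252)) - 24249)/(5*I*√1063 - 46505) = (((-45 - 7630) + 5252) - 24249)/(-46505 + 5*I*√1063) = ((-7675 + 5252) - 24249)/(-46505 + 5*I*√1063) = (-2423 - 24249)/(-46505 + 5*I*√1063) = -26672/(-46505 + 5*I*√1063)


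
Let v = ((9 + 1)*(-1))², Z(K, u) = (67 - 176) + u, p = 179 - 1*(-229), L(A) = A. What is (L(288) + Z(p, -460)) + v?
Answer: -181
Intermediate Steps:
p = 408 (p = 179 + 229 = 408)
Z(K, u) = -109 + u
v = 100 (v = (10*(-1))² = (-10)² = 100)
(L(288) + Z(p, -460)) + v = (288 + (-109 - 460)) + 100 = (288 - 569) + 100 = -281 + 100 = -181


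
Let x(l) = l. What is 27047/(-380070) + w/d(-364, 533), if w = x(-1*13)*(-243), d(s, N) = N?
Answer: 2225563/380070 ≈ 5.8557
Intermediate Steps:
w = 3159 (w = -1*13*(-243) = -13*(-243) = 3159)
27047/(-380070) + w/d(-364, 533) = 27047/(-380070) + 3159/533 = 27047*(-1/380070) + 3159*(1/533) = -27047/380070 + 243/41 = 2225563/380070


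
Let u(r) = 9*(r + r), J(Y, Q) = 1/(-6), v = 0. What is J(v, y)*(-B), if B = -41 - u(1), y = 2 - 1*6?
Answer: -59/6 ≈ -9.8333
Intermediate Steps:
y = -4 (y = 2 - 6 = -4)
J(Y, Q) = -⅙
u(r) = 18*r (u(r) = 9*(2*r) = 18*r)
B = -59 (B = -41 - 18 = -59)
J(v, y)*(-B) = -(-1)*(-59)/6 = -⅙*59 = -59/6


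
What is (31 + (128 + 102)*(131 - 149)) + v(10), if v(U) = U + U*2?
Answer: -4079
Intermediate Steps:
v(U) = 3*U (v(U) = U + 2*U = 3*U)
(31 + (128 + 102)*(131 - 149)) + v(10) = (31 + (128 + 102)*(131 - 149)) + 3*10 = (31 + 230*(-18)) + 30 = (31 - 4140) + 30 = -4109 + 30 = -4079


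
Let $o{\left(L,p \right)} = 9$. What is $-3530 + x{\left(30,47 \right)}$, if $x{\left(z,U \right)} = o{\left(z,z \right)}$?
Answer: $-3521$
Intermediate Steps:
$x{\left(z,U \right)} = 9$
$-3530 + x{\left(30,47 \right)} = -3530 + 9 = -3521$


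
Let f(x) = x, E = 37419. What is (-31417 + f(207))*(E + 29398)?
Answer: -2085358570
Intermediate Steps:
(-31417 + f(207))*(E + 29398) = (-31417 + 207)*(37419 + 29398) = -31210*66817 = -2085358570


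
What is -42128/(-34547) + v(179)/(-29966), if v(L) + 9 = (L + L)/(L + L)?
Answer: 631342012/517617701 ≈ 1.2197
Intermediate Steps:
v(L) = -8 (v(L) = -9 + (L + L)/(L + L) = -9 + (2*L)/((2*L)) = -9 + (2*L)*(1/(2*L)) = -9 + 1 = -8)
-42128/(-34547) + v(179)/(-29966) = -42128/(-34547) - 8/(-29966) = -42128*(-1/34547) - 8*(-1/29966) = 42128/34547 + 4/14983 = 631342012/517617701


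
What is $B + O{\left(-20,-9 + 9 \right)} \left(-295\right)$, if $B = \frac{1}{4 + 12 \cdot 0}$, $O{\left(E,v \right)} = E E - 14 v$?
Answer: $- \frac{471999}{4} \approx -1.18 \cdot 10^{5}$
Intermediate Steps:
$O{\left(E,v \right)} = E^{2} - 14 v$
$B = \frac{1}{4}$ ($B = \frac{1}{4 + 0} = \frac{1}{4} \approx 0.25$)
$B + O{\left(-20,-9 + 9 \right)} \left(-295\right) = \frac{1}{4} + \left(\left(-20\right)^{2} - 14 \left(-9 + 9\right)\right) \left(-295\right) = \frac{1}{4} + \left(400 - 0\right) \left(-295\right) = \frac{1}{4} + \left(400 + 0\right) \left(-295\right) = \frac{1}{4} + 400 \left(-295\right) = \frac{1}{4} - 118000 = - \frac{471999}{4}$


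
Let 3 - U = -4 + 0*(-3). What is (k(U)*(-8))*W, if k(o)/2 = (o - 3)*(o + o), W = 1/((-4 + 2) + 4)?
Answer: -448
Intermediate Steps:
W = ½ (W = 1/(-2 + 4) = 1/2 = ½ ≈ 0.50000)
U = 7 (U = 3 - (-4 + 0*(-3)) = 3 - (-4 + 0) = 3 - 1*(-4) = 3 + 4 = 7)
k(o) = 4*o*(-3 + o) (k(o) = 2*((o - 3)*(o + o)) = 2*((-3 + o)*(2*o)) = 2*(2*o*(-3 + o)) = 4*o*(-3 + o))
(k(U)*(-8))*W = ((4*7*(-3 + 7))*(-8))*(½) = ((4*7*4)*(-8))*(½) = (112*(-8))*(½) = -896*½ = -448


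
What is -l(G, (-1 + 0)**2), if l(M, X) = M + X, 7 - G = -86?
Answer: -94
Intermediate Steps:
G = 93 (G = 7 - 1*(-86) = 7 + 86 = 93)
-l(G, (-1 + 0)**2) = -(93 + (-1 + 0)**2) = -(93 + (-1)**2) = -(93 + 1) = -1*94 = -94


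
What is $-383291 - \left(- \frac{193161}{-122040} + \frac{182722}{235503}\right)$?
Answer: $- \frac{136001882001343}{354824520} \approx -3.8329 \cdot 10^{5}$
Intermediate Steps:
$-383291 - \left(- \frac{193161}{-122040} + \frac{182722}{235503}\right) = -383291 - \left(\left(-193161\right) \left(- \frac{1}{122040}\right) + 182722 \cdot \frac{1}{235503}\right) = -383291 - \left(\frac{64387}{40680} + \frac{182722}{235503}\right) = -383291 - \frac{836906023}{354824520} = - \frac{136001882001343}{354824520}$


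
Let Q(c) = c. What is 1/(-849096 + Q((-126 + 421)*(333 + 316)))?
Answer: -1/657641 ≈ -1.5206e-6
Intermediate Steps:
1/(-849096 + Q((-126 + 421)*(333 + 316))) = 1/(-849096 + (-126 + 421)*(333 + 316)) = 1/(-849096 + 295*649) = 1/(-849096 + 191455) = 1/(-657641) = -1/657641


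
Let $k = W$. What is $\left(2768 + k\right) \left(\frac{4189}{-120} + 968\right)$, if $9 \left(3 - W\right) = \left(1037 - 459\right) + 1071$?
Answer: $\frac{260780459}{108} \approx 2.4146 \cdot 10^{6}$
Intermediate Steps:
$W = - \frac{1622}{9}$ ($W = 3 - \frac{\left(1037 - 459\right) + 1071}{9} = 3 - \frac{578 + 1071}{9} = 3 - \frac{1649}{9} = - \frac{1622}{9} \approx -180.22$)
$k = - \frac{1622}{9} \approx -180.22$
$\left(2768 + k\right) \left(\frac{4189}{-120} + 968\right) = \left(2768 - \frac{1622}{9}\right) \left(\frac{4189}{-120} + 968\right) = \frac{23290 \left(4189 \left(- \frac{1}{120}\right) + 968\right)}{9} = \frac{23290 \left(- \frac{4189}{120} + 968\right)}{9} = \frac{23290}{9} \cdot \frac{111971}{120} = \frac{260780459}{108}$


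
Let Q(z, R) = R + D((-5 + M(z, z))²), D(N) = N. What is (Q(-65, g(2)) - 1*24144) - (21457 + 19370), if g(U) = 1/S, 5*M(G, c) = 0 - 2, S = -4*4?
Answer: -25976761/400 ≈ -64942.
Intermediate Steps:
S = -16
M(G, c) = -⅖ (M(G, c) = (0 - 2)/5 = (⅕)*(-2) = -⅖)
g(U) = -1/16 (g(U) = 1/(-16) = -1/16)
Q(z, R) = 729/25 + R (Q(z, R) = R + (-5 - ⅖)² = R + (-27/5)² = R + 729/25 = 729/25 + R)
(Q(-65, g(2)) - 1*24144) - (21457 + 19370) = ((729/25 - 1/16) - 1*24144) - (21457 + 19370) = (11639/400 - 24144) - 1*40827 = -9645961/400 - 40827 = -25976761/400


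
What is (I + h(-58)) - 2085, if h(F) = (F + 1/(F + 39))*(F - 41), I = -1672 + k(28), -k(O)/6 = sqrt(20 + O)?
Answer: 37814/19 - 24*sqrt(3) ≈ 1948.6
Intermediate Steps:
k(O) = -6*sqrt(20 + O)
I = -1672 - 24*sqrt(3) (I = -1672 - 6*sqrt(20 + 28) = -1672 - 24*sqrt(3) ≈ -1713.6)
h(F) = (-41 + F)*(F + 1/(39 + F)) (h(F) = (F + 1/(39 + F))*(-41 + F) = (-41 + F)*(F + 1/(39 + F)))
(I + h(-58)) - 2085 = ((-1672 - 24*sqrt(3)) + (-41 + (-58)**3 - 1598*(-58) - 2*(-58)**2)/(39 - 58)) - 2085 = ((-1672 - 24*sqrt(3)) + (-41 - 195112 + 92684 - 2*3364)/(-19)) - 2085 = ((-1672 - 24*sqrt(3)) - (-41 - 195112 + 92684 - 6728)/19) - 2085 = ((-1672 - 24*sqrt(3)) - 1/19*(-109197)) - 2085 = ((-1672 - 24*sqrt(3)) + 109197/19) - 2085 = (77429/19 - 24*sqrt(3)) - 2085 = 37814/19 - 24*sqrt(3)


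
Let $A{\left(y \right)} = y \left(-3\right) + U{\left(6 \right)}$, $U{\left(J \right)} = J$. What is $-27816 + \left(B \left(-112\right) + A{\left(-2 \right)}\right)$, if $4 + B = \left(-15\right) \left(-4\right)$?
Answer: $-34076$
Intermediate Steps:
$A{\left(y \right)} = 6 - 3 y$ ($A{\left(y \right)} = y \left(-3\right) + 6 = - 3 y + 6 = 6 - 3 y$)
$B = 56$ ($B = -4 - -60 = -4 + 60 = 56$)
$-27816 + \left(B \left(-112\right) + A{\left(-2 \right)}\right) = -27816 + \left(56 \left(-112\right) + \left(6 - -6\right)\right) = -27816 + \left(-6272 + \left(6 + 6\right)\right) = -27816 + \left(-6272 + 12\right) = -27816 - 6260 = -34076$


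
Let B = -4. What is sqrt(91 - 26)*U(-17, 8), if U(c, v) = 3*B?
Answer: -12*sqrt(65) ≈ -96.747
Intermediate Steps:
U(c, v) = -12 (U(c, v) = 3*(-4) = -12)
sqrt(91 - 26)*U(-17, 8) = sqrt(91 - 26)*(-12) = sqrt(65)*(-12) = -12*sqrt(65)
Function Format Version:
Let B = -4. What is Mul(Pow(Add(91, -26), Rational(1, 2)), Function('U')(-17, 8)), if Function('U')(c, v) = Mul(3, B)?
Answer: Mul(-12, Pow(65, Rational(1, 2))) ≈ -96.747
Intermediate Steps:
Function('U')(c, v) = -12 (Function('U')(c, v) = Mul(3, -4) = -12)
Mul(Pow(Add(91, -26), Rational(1, 2)), Function('U')(-17, 8)) = Mul(Pow(Add(91, -26), Rational(1, 2)), -12) = Mul(Pow(65, Rational(1, 2)), -12) = Mul(-12, Pow(65, Rational(1, 2)))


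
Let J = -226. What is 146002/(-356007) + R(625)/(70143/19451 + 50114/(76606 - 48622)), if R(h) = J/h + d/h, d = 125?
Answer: -2713547112512998/6166413044810625 ≈ -0.44005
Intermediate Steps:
R(h) = -101/h (R(h) = -226/h + 125/h = -101/h)
146002/(-356007) + R(625)/(70143/19451 + 50114/(76606 - 48622)) = 146002/(-356007) + (-101/625)/(70143/19451 + 50114/(76606 - 48622)) = 146002*(-1/356007) + (-101*1/625)/(70143*(1/19451) + 50114/27984) = -146002/356007 - 101/(625*(70143/19451 + 50114*(1/27984))) = -146002/356007 - 101/(625*(70143/19451 + 25057/13992)) = -146002/356007 - 101/(625*27713671/5135064) = -146002/356007 - 101/625*5135064/27713671 = -146002/356007 - 518641464/17321044375 = -2713547112512998/6166413044810625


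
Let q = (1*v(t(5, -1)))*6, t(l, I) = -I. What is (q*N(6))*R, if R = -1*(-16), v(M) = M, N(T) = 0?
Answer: 0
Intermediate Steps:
R = 16
q = 6 (q = (1*(-1*(-1)))*6 = (1*1)*6 = 1*6 = 6)
(q*N(6))*R = (6*0)*16 = 0*16 = 0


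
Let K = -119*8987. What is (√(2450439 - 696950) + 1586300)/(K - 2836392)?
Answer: -317260/781169 - √1753489/3905845 ≈ -0.40647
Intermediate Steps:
K = -1069453
(√(2450439 - 696950) + 1586300)/(K - 2836392) = (√(2450439 - 696950) + 1586300)/(-1069453 - 2836392) = (√1753489 + 1586300)/(-3905845) = (1586300 + √1753489)*(-1/3905845) = -317260/781169 - √1753489/3905845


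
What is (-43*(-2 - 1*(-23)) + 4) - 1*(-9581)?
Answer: 8682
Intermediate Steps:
(-43*(-2 - 1*(-23)) + 4) - 1*(-9581) = (-43*(-2 + 23) + 4) + 9581 = (-43*21 + 4) + 9581 = (-903 + 4) + 9581 = -899 + 9581 = 8682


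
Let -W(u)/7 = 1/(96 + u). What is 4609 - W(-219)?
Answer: 566900/123 ≈ 4608.9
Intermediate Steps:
W(u) = -7/(96 + u)
4609 - W(-219) = 4609 - (-7)/(96 - 219) = 4609 - (-7)/(-123) = 4609 - (-7)*(-1)/123 = 4609 - 1*7/123 = 4609 - 7/123 = 566900/123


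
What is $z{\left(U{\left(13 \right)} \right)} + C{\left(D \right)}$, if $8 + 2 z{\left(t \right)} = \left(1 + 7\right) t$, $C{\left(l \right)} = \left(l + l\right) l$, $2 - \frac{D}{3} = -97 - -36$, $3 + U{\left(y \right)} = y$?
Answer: $71478$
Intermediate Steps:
$U{\left(y \right)} = -3 + y$
$D = 189$ ($D = 6 - 3 \left(-97 - -36\right) = 6 - 3 \left(-97 + 36\right) = 6 - -183 = 6 + 183 = 189$)
$C{\left(l \right)} = 2 l^{2}$ ($C{\left(l \right)} = 2 l l = 2 l^{2}$)
$z{\left(t \right)} = -4 + 4 t$ ($z{\left(t \right)} = -4 + \frac{\left(1 + 7\right) t}{2} = -4 + \frac{8 t}{2} = -4 + 4 t$)
$z{\left(U{\left(13 \right)} \right)} + C{\left(D \right)} = \left(-4 + 4 \left(-3 + 13\right)\right) + 2 \cdot 189^{2} = \left(-4 + 4 \cdot 10\right) + 2 \cdot 35721 = \left(-4 + 40\right) + 71442 = 36 + 71442 = 71478$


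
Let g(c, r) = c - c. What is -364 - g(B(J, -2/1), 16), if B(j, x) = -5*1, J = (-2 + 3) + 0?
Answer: -364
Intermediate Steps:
J = 1 (J = 1 + 0 = 1)
B(j, x) = -5
g(c, r) = 0
-364 - g(B(J, -2/1), 16) = -364 - 1*0 = -364 + 0 = -364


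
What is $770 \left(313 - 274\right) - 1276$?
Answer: $28754$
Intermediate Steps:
$770 \left(313 - 274\right) - 1276 = 770 \cdot 39 - 1276 = 30030 - 1276 = 28754$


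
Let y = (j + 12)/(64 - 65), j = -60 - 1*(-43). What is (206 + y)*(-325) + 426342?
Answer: 357767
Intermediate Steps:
j = -17 (j = -60 + 43 = -17)
y = 5 (y = (-17 + 12)/(64 - 65) = -5/(-1) = -5*(-1) = 5)
(206 + y)*(-325) + 426342 = (206 + 5)*(-325) + 426342 = 211*(-325) + 426342 = -68575 + 426342 = 357767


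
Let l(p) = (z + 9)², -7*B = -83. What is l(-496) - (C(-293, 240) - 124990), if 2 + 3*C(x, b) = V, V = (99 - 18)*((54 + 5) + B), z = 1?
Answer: 2586728/21 ≈ 1.2318e+5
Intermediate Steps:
B = 83/7 (B = -⅐*(-83) = 83/7 ≈ 11.857)
V = 40176/7 (V = (99 - 18)*((54 + 5) + 83/7) = 81*(59 + 83/7) = 81*(496/7) = 40176/7 ≈ 5739.4)
C(x, b) = 40162/21 (C(x, b) = -⅔ + (⅓)*(40176/7) = -⅔ + 13392/7 = 40162/21)
l(p) = 100 (l(p) = (1 + 9)² = 10² = 100)
l(-496) - (C(-293, 240) - 124990) = 100 - (40162/21 - 124990) = 100 - 1*(-2584628/21) = 100 + 2584628/21 = 2586728/21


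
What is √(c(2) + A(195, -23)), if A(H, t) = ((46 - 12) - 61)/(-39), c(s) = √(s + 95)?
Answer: √(117 + 169*√97)/13 ≈ 3.2467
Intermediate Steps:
c(s) = √(95 + s)
A(H, t) = 9/13 (A(H, t) = (34 - 61)*(-1/39) = -27*(-1/39) = 9/13)
√(c(2) + A(195, -23)) = √(√(95 + 2) + 9/13) = √(√97 + 9/13) = √(9/13 + √97)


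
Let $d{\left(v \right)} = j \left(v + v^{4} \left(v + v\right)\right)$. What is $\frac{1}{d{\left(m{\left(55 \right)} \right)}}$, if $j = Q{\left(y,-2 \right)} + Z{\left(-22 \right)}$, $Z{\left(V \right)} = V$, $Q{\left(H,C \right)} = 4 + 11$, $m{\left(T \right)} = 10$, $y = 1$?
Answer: $- \frac{1}{1400070} \approx -7.1425 \cdot 10^{-7}$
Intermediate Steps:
$Q{\left(H,C \right)} = 15$
$j = -7$ ($j = 15 - 22 = -7$)
$d{\left(v \right)} = - 14 v^{5} - 7 v$ ($d{\left(v \right)} = - 7 \left(v + v^{4} \left(v + v\right)\right) = - 7 \left(v + v^{4} \cdot 2 v\right) = - 7 \left(v + 2 v^{5}\right) = - 14 v^{5} - 7 v$)
$\frac{1}{d{\left(m{\left(55 \right)} \right)}} = \frac{1}{- 14 \cdot 10^{5} - 70} = \frac{1}{\left(-14\right) 100000 - 70} = \frac{1}{-1400000 - 70} = \frac{1}{-1400070} = - \frac{1}{1400070}$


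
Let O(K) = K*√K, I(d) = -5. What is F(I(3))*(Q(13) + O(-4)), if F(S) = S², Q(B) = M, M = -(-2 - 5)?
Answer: 175 - 200*I ≈ 175.0 - 200.0*I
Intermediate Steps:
M = 7 (M = -1*(-7) = 7)
Q(B) = 7
O(K) = K^(3/2)
F(I(3))*(Q(13) + O(-4)) = (-5)²*(7 + (-4)^(3/2)) = 25*(7 - 8*I) = 175 - 200*I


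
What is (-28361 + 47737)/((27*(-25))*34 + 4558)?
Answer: -2422/2299 ≈ -1.0535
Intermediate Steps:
(-28361 + 47737)/((27*(-25))*34 + 4558) = 19376/(-675*34 + 4558) = 19376/(-22950 + 4558) = 19376/(-18392) = 19376*(-1/18392) = -2422/2299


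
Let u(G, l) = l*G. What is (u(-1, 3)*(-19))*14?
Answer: 798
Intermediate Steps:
u(G, l) = G*l
(u(-1, 3)*(-19))*14 = (-1*3*(-19))*14 = -3*(-19)*14 = 57*14 = 798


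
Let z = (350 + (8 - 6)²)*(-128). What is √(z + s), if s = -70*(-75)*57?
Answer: √253938 ≈ 503.92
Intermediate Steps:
s = 299250 (s = 5250*57 = 299250)
z = -45312 (z = (350 + 2²)*(-128) = (350 + 4)*(-128) = 354*(-128) = -45312)
√(z + s) = √(-45312 + 299250) = √253938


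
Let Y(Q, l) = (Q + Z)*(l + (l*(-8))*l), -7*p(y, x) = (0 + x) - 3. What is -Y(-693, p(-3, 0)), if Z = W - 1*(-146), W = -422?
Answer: -49419/49 ≈ -1008.6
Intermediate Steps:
Z = -276 (Z = -422 - 1*(-146) = -422 + 146 = -276)
p(y, x) = 3/7 - x/7 (p(y, x) = -((0 + x) - 3)/7 = -(x - 3)/7 = -(-3 + x)/7 = 3/7 - x/7)
Y(Q, l) = (-276 + Q)*(l - 8*l²) (Y(Q, l) = (Q - 276)*(l + (l*(-8))*l) = (-276 + Q)*(l + (-8*l)*l) = (-276 + Q)*(l - 8*l²))
-Y(-693, p(-3, 0)) = -(3/7 - ⅐*0)*(-276 - 693 + 2208*(3/7 - ⅐*0) - 8*(-693)*(3/7 - ⅐*0)) = -(3/7 + 0)*(-276 - 693 + 2208*(3/7 + 0) - 8*(-693)*(3/7 + 0)) = -3*(-276 - 693 + 2208*(3/7) - 8*(-693)*3/7)/7 = -3*(-276 - 693 + 6624/7 + 2376)/7 = -3*16473/(7*7) = -1*49419/49 = -49419/49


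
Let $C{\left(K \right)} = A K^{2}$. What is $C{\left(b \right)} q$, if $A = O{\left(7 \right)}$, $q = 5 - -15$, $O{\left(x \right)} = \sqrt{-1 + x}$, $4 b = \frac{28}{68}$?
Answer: $\frac{245 \sqrt{6}}{1156} \approx 0.51914$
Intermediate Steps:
$b = \frac{7}{68}$ ($b = \frac{28 \cdot \frac{1}{68}}{4} = \frac{1}{4} \cdot \frac{7}{17} = \frac{7}{68} \approx 0.10294$)
$q = 20$ ($q = 5 + 15 = 20$)
$A = \sqrt{6}$ ($A = \sqrt{-1 + 7} = \sqrt{6} \approx 2.4495$)
$C{\left(K \right)} = \sqrt{6} K^{2}$
$C{\left(b \right)} q = \sqrt{6} \left(\frac{7}{68}\right)^{2} \cdot 20 = \sqrt{6} \cdot \frac{49}{4624} \cdot 20 = \frac{49 \sqrt{6}}{4624} \cdot 20 = \frac{245 \sqrt{6}}{1156}$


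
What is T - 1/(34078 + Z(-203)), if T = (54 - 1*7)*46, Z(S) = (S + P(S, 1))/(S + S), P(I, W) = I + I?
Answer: 147359756/68159 ≈ 2162.0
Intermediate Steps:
P(I, W) = 2*I
Z(S) = 3/2 (Z(S) = (S + 2*S)/(S + S) = (3*S)/((2*S)) = (3*S)*(1/(2*S)) = 3/2)
T = 2162 (T = (54 - 7)*46 = 47*46 = 2162)
T - 1/(34078 + Z(-203)) = 2162 - 1/(34078 + 3/2) = 2162 - 1/68159/2 = 2162 - 1*2/68159 = 2162 - 2/68159 = 147359756/68159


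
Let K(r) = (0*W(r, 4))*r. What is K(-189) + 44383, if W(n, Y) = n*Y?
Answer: 44383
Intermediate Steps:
W(n, Y) = Y*n
K(r) = 0 (K(r) = (0*(4*r))*r = 0*r = 0)
K(-189) + 44383 = 0 + 44383 = 44383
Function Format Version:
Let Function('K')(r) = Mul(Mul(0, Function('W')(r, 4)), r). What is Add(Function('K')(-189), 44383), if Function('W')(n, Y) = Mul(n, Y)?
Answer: 44383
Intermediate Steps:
Function('W')(n, Y) = Mul(Y, n)
Function('K')(r) = 0 (Function('K')(r) = Mul(Mul(0, Mul(4, r)), r) = Mul(0, r) = 0)
Add(Function('K')(-189), 44383) = Add(0, 44383) = 44383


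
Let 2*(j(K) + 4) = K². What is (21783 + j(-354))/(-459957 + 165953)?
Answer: -84437/294004 ≈ -0.28720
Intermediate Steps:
j(K) = -4 + K²/2
(21783 + j(-354))/(-459957 + 165953) = (21783 + (-4 + (½)*(-354)²))/(-459957 + 165953) = (21783 + (-4 + (½)*125316))/(-294004) = (21783 + (-4 + 62658))*(-1/294004) = (21783 + 62654)*(-1/294004) = 84437*(-1/294004) = -84437/294004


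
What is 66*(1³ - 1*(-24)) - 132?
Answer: 1518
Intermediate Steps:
66*(1³ - 1*(-24)) - 132 = 66*(1 + 24) - 132 = 66*25 - 132 = 1650 - 132 = 1518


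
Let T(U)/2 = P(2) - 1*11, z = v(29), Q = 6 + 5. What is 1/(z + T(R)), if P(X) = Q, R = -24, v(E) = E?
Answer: 1/29 ≈ 0.034483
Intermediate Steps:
Q = 11
z = 29
P(X) = 11
T(U) = 0 (T(U) = 2*(11 - 1*11) = 2*(11 - 11) = 2*0 = 0)
1/(z + T(R)) = 1/(29 + 0) = 1/29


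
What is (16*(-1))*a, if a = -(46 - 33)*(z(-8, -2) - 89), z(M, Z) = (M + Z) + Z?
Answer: -21008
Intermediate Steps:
z(M, Z) = M + 2*Z
a = 1313 (a = -(46 - 33)*((-8 + 2*(-2)) - 89) = -13*((-8 - 4) - 89) = -13*(-12 - 89) = -13*(-101) = -1*(-1313) = 1313)
(16*(-1))*a = (16*(-1))*1313 = -16*1313 = -21008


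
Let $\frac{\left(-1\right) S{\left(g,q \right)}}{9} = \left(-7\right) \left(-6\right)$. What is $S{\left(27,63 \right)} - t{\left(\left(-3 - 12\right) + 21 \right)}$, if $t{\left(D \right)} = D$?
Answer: $-384$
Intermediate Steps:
$S{\left(g,q \right)} = -378$ ($S{\left(g,q \right)} = - 9 \left(\left(-7\right) \left(-6\right)\right) = \left(-9\right) 42 = -378$)
$S{\left(27,63 \right)} - t{\left(\left(-3 - 12\right) + 21 \right)} = -378 - \left(\left(-3 - 12\right) + 21\right) = -378 - \left(-15 + 21\right) = -378 - 6 = -384$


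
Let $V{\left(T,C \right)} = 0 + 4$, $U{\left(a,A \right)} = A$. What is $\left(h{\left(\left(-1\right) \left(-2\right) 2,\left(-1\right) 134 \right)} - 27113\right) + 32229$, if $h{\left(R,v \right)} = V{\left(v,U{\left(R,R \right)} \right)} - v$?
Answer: $5254$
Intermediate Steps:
$V{\left(T,C \right)} = 4$
$h{\left(R,v \right)} = 4 - v$
$\left(h{\left(\left(-1\right) \left(-2\right) 2,\left(-1\right) 134 \right)} - 27113\right) + 32229 = \left(\left(4 - \left(-1\right) 134\right) - 27113\right) + 32229 = \left(\left(4 - -134\right) - 27113\right) + 32229 = \left(\left(4 + 134\right) - 27113\right) + 32229 = \left(138 - 27113\right) + 32229 = -26975 + 32229 = 5254$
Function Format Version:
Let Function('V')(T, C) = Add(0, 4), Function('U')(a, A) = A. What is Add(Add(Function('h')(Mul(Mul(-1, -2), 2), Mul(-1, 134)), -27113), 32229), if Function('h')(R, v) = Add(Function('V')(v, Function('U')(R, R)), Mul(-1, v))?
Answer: 5254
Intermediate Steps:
Function('V')(T, C) = 4
Function('h')(R, v) = Add(4, Mul(-1, v))
Add(Add(Function('h')(Mul(Mul(-1, -2), 2), Mul(-1, 134)), -27113), 32229) = Add(Add(Add(4, Mul(-1, Mul(-1, 134))), -27113), 32229) = Add(Add(Add(4, Mul(-1, -134)), -27113), 32229) = Add(Add(Add(4, 134), -27113), 32229) = Add(Add(138, -27113), 32229) = Add(-26975, 32229) = 5254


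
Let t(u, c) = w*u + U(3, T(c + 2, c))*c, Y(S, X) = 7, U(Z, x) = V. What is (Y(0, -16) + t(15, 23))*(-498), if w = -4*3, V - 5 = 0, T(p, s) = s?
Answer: 28884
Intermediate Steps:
V = 5 (V = 5 + 0 = 5)
U(Z, x) = 5
w = -12
t(u, c) = -12*u + 5*c
(Y(0, -16) + t(15, 23))*(-498) = (7 + (-12*15 + 5*23))*(-498) = (7 + (-180 + 115))*(-498) = (7 - 65)*(-498) = -58*(-498) = 28884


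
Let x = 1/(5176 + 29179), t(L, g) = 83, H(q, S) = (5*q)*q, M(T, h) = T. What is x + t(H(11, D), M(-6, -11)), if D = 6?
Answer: 2851466/34355 ≈ 83.000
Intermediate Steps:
H(q, S) = 5*q²
x = 1/34355 ≈ 2.9108e-5
x + t(H(11, D), M(-6, -11)) = 1/34355 + 83 = 2851466/34355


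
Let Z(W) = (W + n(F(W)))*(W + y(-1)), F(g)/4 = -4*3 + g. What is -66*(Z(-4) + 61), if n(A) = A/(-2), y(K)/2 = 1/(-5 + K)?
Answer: 3982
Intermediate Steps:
y(K) = 2/(-5 + K)
F(g) = -48 + 4*g (F(g) = 4*(-4*3 + g) = 4*(-12 + g) = -48 + 4*g)
n(A) = -A/2 (n(A) = A*(-1/2) = -A/2)
Z(W) = (24 - W)*(-1/3 + W) (Z(W) = (W - (-48 + 4*W)/2)*(W + 2/(-5 - 1)) = (W + (24 - 2*W))*(W + 2/(-6)) = (24 - W)*(W + 2*(-1/6)) = (24 - W)*(W - 1/3) = (24 - W)*(-1/3 + W))
-66*(Z(-4) + 61) = -66*((-8 - 1*(-4)**2 + (73/3)*(-4)) + 61) = -66*((-8 - 1*16 - 292/3) + 61) = -66*((-8 - 16 - 292/3) + 61) = -66*(-364/3 + 61) = -66*(-181/3) = 3982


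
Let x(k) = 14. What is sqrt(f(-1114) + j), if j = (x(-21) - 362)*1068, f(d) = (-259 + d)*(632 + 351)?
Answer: I*sqrt(1721323) ≈ 1312.0*I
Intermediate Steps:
f(d) = -254597 + 983*d (f(d) = (-259 + d)*983 = -254597 + 983*d)
j = -371664 (j = (14 - 362)*1068 = -348*1068 = -371664)
sqrt(f(-1114) + j) = sqrt((-254597 + 983*(-1114)) - 371664) = sqrt((-254597 - 1095062) - 371664) = sqrt(-1349659 - 371664) = sqrt(-1721323) = I*sqrt(1721323)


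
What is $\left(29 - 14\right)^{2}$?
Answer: $225$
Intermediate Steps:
$\left(29 - 14\right)^{2} = 15^{2} = 225$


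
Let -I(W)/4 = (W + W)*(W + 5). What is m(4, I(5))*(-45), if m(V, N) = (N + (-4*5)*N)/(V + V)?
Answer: -42750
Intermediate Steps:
I(W) = -8*W*(5 + W) (I(W) = -4*(W + W)*(W + 5) = -4*2*W*(5 + W) = -8*W*(5 + W))
m(V, N) = -19*N/(2*V) (m(V, N) = (N - 20*N)/((2*V)) = (-19*N)*(1/(2*V)) = -19*N/(2*V))
m(4, I(5))*(-45) = -19/2*(-8*5*(5 + 5))/4*(-45) = -19/2*(-8*5*10)*1/4*(-45) = -19/2*(-400)*1/4*(-45) = 950*(-45) = -42750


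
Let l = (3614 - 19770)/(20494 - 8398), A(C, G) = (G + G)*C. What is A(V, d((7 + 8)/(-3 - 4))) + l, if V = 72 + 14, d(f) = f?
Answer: -1118599/3024 ≈ -369.91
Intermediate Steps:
V = 86
A(C, G) = 2*C*G (A(C, G) = (2*G)*C = 2*C*G)
l = -577/432 (l = -16156/12096 = -16156*1/12096 = -577/432 ≈ -1.3356)
A(V, d((7 + 8)/(-3 - 4))) + l = 2*86*((7 + 8)/(-3 - 4)) - 577/432 = 2*86*(15/(-7)) - 577/432 = 2*86*(15*(-⅐)) - 577/432 = 2*86*(-15/7) - 577/432 = -2580/7 - 577/432 = -1118599/3024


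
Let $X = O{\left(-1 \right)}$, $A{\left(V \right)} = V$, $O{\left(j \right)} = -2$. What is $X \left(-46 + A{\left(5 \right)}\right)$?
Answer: $82$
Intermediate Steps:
$X = -2$
$X \left(-46 + A{\left(5 \right)}\right) = - 2 \left(-46 + 5\right) = \left(-2\right) \left(-41\right) = 82$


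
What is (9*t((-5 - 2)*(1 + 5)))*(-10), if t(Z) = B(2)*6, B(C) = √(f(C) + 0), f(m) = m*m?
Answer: -1080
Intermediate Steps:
f(m) = m²
B(C) = √(C²) (B(C) = √(C² + 0) = √(C²))
t(Z) = 12 (t(Z) = √(2²)*6 = √4*6 = 2*6 = 12)
(9*t((-5 - 2)*(1 + 5)))*(-10) = (9*12)*(-10) = 108*(-10) = -1080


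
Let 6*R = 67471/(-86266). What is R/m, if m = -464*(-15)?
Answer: -67471/3602468160 ≈ -1.8729e-5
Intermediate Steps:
R = -67471/517596 (R = (67471/(-86266))/6 = (67471*(-1/86266))/6 = (⅙)*(-67471/86266) = -67471/517596 ≈ -0.13035)
m = 6960
R/m = -67471/517596/6960 = -67471/517596*1/6960 = -67471/3602468160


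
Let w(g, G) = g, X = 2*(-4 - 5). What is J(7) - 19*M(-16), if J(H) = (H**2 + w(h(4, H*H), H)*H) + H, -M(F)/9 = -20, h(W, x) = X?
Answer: -3490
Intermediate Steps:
X = -18 (X = 2*(-9) = -18)
h(W, x) = -18
M(F) = 180 (M(F) = -9*(-20) = 180)
J(H) = H**2 - 17*H (J(H) = (H**2 - 18*H) + H = H**2 - 17*H)
J(7) - 19*M(-16) = 7*(-17 + 7) - 19*180 = 7*(-10) - 3420 = -70 - 3420 = -3490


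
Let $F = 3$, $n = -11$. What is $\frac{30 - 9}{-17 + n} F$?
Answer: $- \frac{9}{4} \approx -2.25$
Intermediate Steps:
$\frac{30 - 9}{-17 + n} F = \frac{30 - 9}{-17 - 11} \cdot 3 = \frac{21}{-28} \cdot 3 = 21 \left(- \frac{1}{28}\right) 3 = \left(- \frac{3}{4}\right) 3 = - \frac{9}{4}$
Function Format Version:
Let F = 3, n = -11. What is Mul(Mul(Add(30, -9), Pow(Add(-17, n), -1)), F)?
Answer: Rational(-9, 4) ≈ -2.2500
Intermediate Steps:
Mul(Mul(Add(30, -9), Pow(Add(-17, n), -1)), F) = Mul(Mul(Add(30, -9), Pow(Add(-17, -11), -1)), 3) = Mul(Mul(21, Pow(-28, -1)), 3) = Mul(Mul(21, Rational(-1, 28)), 3) = Mul(Rational(-3, 4), 3) = Rational(-9, 4)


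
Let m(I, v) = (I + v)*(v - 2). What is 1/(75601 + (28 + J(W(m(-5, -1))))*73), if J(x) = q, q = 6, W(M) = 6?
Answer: 1/78083 ≈ 1.2807e-5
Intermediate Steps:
m(I, v) = (-2 + v)*(I + v) (m(I, v) = (I + v)*(-2 + v) = (-2 + v)*(I + v))
J(x) = 6
1/(75601 + (28 + J(W(m(-5, -1))))*73) = 1/(75601 + (28 + 6)*73) = 1/(75601 + 34*73) = 1/(75601 + 2482) = 1/78083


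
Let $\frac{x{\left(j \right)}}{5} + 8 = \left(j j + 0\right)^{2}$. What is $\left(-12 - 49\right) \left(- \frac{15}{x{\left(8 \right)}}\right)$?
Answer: $\frac{183}{4088} \approx 0.044765$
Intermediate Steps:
$x{\left(j \right)} = -40 + 5 j^{4}$ ($x{\left(j \right)} = -40 + 5 \left(j j + 0\right)^{2} = -40 + 5 \left(j^{2} + 0\right)^{2} = -40 + 5 \left(j^{2}\right)^{2} = -40 + 5 j^{4}$)
$\left(-12 - 49\right) \left(- \frac{15}{x{\left(8 \right)}}\right) = \left(-12 - 49\right) \left(- \frac{15}{-40 + 5 \cdot 8^{4}}\right) = - 61 \left(- \frac{15}{-40 + 5 \cdot 4096}\right) = - 61 \left(- \frac{15}{-40 + 20480}\right) = - 61 \left(- \frac{15}{20440}\right) = - 61 \left(\left(-15\right) \frac{1}{20440}\right) = \left(-61\right) \left(- \frac{3}{4088}\right) = \frac{183}{4088}$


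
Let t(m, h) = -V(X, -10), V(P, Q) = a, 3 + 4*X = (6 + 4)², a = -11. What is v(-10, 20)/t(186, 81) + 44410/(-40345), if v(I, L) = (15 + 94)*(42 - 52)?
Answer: -8892912/88759 ≈ -100.19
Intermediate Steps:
v(I, L) = -1090 (v(I, L) = 109*(-10) = -1090)
X = 97/4 (X = -¾ + (6 + 4)²/4 = -¾ + (¼)*10² = -¾ + (¼)*100 = -¾ + 25 = 97/4 ≈ 24.250)
V(P, Q) = -11
t(m, h) = 11 (t(m, h) = -1*(-11) = 11)
v(-10, 20)/t(186, 81) + 44410/(-40345) = -1090/11 + 44410/(-40345) = -1090*1/11 + 44410*(-1/40345) = -1090/11 - 8882/8069 = -8892912/88759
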